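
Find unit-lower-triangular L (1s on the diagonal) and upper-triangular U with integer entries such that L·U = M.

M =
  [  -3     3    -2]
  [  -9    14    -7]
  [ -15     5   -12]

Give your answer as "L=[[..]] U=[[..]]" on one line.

  r1 -= 3·r0 → [0,5,-1]
  r2 -= 5·r0 → [0,-10,-2]
  r2 -= -2·r1 → [0,0,-4]

L=[[1,0,0],[3,1,0],[5,-2,1]] U=[[-3,3,-2],[0,5,-1],[0,0,-4]]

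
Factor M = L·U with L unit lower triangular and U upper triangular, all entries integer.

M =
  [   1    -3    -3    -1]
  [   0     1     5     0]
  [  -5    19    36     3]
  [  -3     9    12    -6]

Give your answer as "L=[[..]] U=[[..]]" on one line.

  R1 -= 0·R0 → [0,1,5,0]
  R2 -= -5·R0 → [0,4,21,-2]
  R3 -= -3·R0 → [0,0,3,-9]
  R2 -= 4·R1 → [0,0,1,-2]
  R3 -= 0·R1 → [0,0,3,-9]
  R3 -= 3·R2 → [0,0,0,-3]

L=[[1,0,0,0],[0,1,0,0],[-5,4,1,0],[-3,0,3,1]] U=[[1,-3,-3,-1],[0,1,5,0],[0,0,1,-2],[0,0,0,-3]]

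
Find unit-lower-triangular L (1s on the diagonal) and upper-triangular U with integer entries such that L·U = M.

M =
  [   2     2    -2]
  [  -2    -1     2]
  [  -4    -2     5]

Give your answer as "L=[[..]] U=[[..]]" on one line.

L=[[1,0,0],[-1,1,0],[-2,2,1]] U=[[2,2,-2],[0,1,0],[0,0,1]]

  row1 -= -1·row0 → [0,1,0]
  row2 -= -2·row0 → [0,2,1]
  row2 -= 2·row1 → [0,0,1]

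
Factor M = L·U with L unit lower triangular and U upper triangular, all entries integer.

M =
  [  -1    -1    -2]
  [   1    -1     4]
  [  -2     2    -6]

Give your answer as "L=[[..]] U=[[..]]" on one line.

L=[[1,0,0],[-1,1,0],[2,-2,1]] U=[[-1,-1,-2],[0,-2,2],[0,0,2]]

  R1 -= -1·R0 → [0,-2,2]
  R2 -= 2·R0 → [0,4,-2]
  R2 -= -2·R1 → [0,0,2]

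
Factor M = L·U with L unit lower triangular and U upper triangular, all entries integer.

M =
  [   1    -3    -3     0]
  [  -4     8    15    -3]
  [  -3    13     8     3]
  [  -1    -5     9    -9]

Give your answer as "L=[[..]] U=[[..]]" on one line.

L=[[1,0,0,0],[-4,1,0,0],[-3,-1,1,0],[-1,2,0,1]] U=[[1,-3,-3,0],[0,-4,3,-3],[0,0,2,0],[0,0,0,-3]]

  row1 -= -4·row0 → [0,-4,3,-3]
  row2 -= -3·row0 → [0,4,-1,3]
  row3 -= -1·row0 → [0,-8,6,-9]
  row2 -= -1·row1 → [0,0,2,0]
  row3 -= 2·row1 → [0,0,0,-3]
  row3 -= 0·row2 → [0,0,0,-3]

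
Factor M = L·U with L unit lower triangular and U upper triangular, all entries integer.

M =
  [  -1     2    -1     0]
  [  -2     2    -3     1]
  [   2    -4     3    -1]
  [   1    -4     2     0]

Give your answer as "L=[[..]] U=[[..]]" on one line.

  row1 -= 2·row0 → [0,-2,-1,1]
  row2 -= -2·row0 → [0,0,1,-1]
  row3 -= -1·row0 → [0,-2,1,0]
  row2 -= 0·row1 → [0,0,1,-1]
  row3 -= 1·row1 → [0,0,2,-1]
  row3 -= 2·row2 → [0,0,0,1]

L=[[1,0,0,0],[2,1,0,0],[-2,0,1,0],[-1,1,2,1]] U=[[-1,2,-1,0],[0,-2,-1,1],[0,0,1,-1],[0,0,0,1]]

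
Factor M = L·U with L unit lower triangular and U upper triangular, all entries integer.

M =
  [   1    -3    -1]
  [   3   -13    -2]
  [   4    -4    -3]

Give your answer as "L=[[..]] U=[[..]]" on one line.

L=[[1,0,0],[3,1,0],[4,-2,1]] U=[[1,-3,-1],[0,-4,1],[0,0,3]]

  row1 -= 3·row0 → [0,-4,1]
  row2 -= 4·row0 → [0,8,1]
  row2 -= -2·row1 → [0,0,3]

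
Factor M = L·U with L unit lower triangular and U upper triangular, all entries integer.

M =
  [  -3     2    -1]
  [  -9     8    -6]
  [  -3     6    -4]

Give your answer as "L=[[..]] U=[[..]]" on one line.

L=[[1,0,0],[3,1,0],[1,2,1]] U=[[-3,2,-1],[0,2,-3],[0,0,3]]

  row1 -= 3·row0 → [0,2,-3]
  row2 -= 1·row0 → [0,4,-3]
  row2 -= 2·row1 → [0,0,3]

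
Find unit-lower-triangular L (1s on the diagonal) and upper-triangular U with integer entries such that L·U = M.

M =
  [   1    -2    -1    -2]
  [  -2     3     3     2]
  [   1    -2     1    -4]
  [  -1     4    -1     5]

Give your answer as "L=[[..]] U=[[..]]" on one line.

  r1 -= -2·r0 → [0,-1,1,-2]
  r2 -= 1·r0 → [0,0,2,-2]
  r3 -= -1·r0 → [0,2,-2,3]
  r2 -= 0·r1 → [0,0,2,-2]
  r3 -= -2·r1 → [0,0,0,-1]
  r3 -= 0·r2 → [0,0,0,-1]

L=[[1,0,0,0],[-2,1,0,0],[1,0,1,0],[-1,-2,0,1]] U=[[1,-2,-1,-2],[0,-1,1,-2],[0,0,2,-2],[0,0,0,-1]]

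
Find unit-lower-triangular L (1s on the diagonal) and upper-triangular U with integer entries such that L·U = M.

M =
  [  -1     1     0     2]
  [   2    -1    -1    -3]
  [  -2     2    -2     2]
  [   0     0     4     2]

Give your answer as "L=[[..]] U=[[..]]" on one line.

L=[[1,0,0,0],[-2,1,0,0],[2,0,1,0],[0,0,-2,1]] U=[[-1,1,0,2],[0,1,-1,1],[0,0,-2,-2],[0,0,0,-2]]

  row1 -= -2·row0 → [0,1,-1,1]
  row2 -= 2·row0 → [0,0,-2,-2]
  row3 -= 0·row0 → [0,0,4,2]
  row2 -= 0·row1 → [0,0,-2,-2]
  row3 -= 0·row1 → [0,0,4,2]
  row3 -= -2·row2 → [0,0,0,-2]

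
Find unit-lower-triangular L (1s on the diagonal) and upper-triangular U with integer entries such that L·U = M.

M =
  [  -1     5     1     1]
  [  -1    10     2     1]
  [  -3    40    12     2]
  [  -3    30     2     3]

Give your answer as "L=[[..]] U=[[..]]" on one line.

  r1 -= 1·r0 → [0,5,1,0]
  r2 -= 3·r0 → [0,25,9,-1]
  r3 -= 3·r0 → [0,15,-1,0]
  r2 -= 5·r1 → [0,0,4,-1]
  r3 -= 3·r1 → [0,0,-4,0]
  r3 -= -1·r2 → [0,0,0,-1]

L=[[1,0,0,0],[1,1,0,0],[3,5,1,0],[3,3,-1,1]] U=[[-1,5,1,1],[0,5,1,0],[0,0,4,-1],[0,0,0,-1]]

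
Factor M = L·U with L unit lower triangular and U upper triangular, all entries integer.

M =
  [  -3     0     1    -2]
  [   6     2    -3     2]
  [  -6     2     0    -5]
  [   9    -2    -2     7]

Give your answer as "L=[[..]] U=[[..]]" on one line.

L=[[1,0,0,0],[-2,1,0,0],[2,1,1,0],[-3,-1,0,1]] U=[[-3,0,1,-2],[0,2,-1,-2],[0,0,-1,1],[0,0,0,-1]]

  r1 -= -2·r0 → [0,2,-1,-2]
  r2 -= 2·r0 → [0,2,-2,-1]
  r3 -= -3·r0 → [0,-2,1,1]
  r2 -= 1·r1 → [0,0,-1,1]
  r3 -= -1·r1 → [0,0,0,-1]
  r3 -= 0·r2 → [0,0,0,-1]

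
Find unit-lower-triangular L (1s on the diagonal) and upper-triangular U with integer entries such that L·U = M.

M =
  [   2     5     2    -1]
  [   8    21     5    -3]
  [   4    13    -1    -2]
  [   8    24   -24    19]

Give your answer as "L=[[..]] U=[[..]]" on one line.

L=[[1,0,0,0],[4,1,0,0],[2,3,1,0],[4,4,-5,1]] U=[[2,5,2,-1],[0,1,-3,1],[0,0,4,-3],[0,0,0,4]]

  r1 -= 4·r0 → [0,1,-3,1]
  r2 -= 2·r0 → [0,3,-5,0]
  r3 -= 4·r0 → [0,4,-32,23]
  r2 -= 3·r1 → [0,0,4,-3]
  r3 -= 4·r1 → [0,0,-20,19]
  r3 -= -5·r2 → [0,0,0,4]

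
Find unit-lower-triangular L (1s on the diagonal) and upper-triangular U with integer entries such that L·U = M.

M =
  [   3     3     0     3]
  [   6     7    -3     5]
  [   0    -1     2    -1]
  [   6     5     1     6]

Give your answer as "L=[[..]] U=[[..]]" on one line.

  R1 -= 2·R0 → [0,1,-3,-1]
  R2 -= 0·R0 → [0,-1,2,-1]
  R3 -= 2·R0 → [0,-1,1,0]
  R2 -= -1·R1 → [0,0,-1,-2]
  R3 -= -1·R1 → [0,0,-2,-1]
  R3 -= 2·R2 → [0,0,0,3]

L=[[1,0,0,0],[2,1,0,0],[0,-1,1,0],[2,-1,2,1]] U=[[3,3,0,3],[0,1,-3,-1],[0,0,-1,-2],[0,0,0,3]]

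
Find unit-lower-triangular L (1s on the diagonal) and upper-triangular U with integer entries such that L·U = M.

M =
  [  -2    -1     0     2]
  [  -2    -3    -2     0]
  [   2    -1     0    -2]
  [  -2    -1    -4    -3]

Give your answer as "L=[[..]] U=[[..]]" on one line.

L=[[1,0,0,0],[1,1,0,0],[-1,1,1,0],[1,0,-2,1]] U=[[-2,-1,0,2],[0,-2,-2,-2],[0,0,2,2],[0,0,0,-1]]

  row1 -= 1·row0 → [0,-2,-2,-2]
  row2 -= -1·row0 → [0,-2,0,0]
  row3 -= 1·row0 → [0,0,-4,-5]
  row2 -= 1·row1 → [0,0,2,2]
  row3 -= 0·row1 → [0,0,-4,-5]
  row3 -= -2·row2 → [0,0,0,-1]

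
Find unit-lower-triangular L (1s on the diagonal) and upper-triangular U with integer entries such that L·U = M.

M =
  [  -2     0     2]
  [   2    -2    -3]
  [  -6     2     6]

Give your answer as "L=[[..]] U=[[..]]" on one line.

L=[[1,0,0],[-1,1,0],[3,-1,1]] U=[[-2,0,2],[0,-2,-1],[0,0,-1]]

  row1 -= -1·row0 → [0,-2,-1]
  row2 -= 3·row0 → [0,2,0]
  row2 -= -1·row1 → [0,0,-1]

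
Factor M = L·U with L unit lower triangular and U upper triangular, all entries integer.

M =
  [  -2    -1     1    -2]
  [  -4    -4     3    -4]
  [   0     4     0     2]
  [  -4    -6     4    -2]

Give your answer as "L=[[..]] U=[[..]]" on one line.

L=[[1,0,0,0],[2,1,0,0],[0,-2,1,0],[2,2,0,1]] U=[[-2,-1,1,-2],[0,-2,1,0],[0,0,2,2],[0,0,0,2]]

  row1 -= 2·row0 → [0,-2,1,0]
  row2 -= 0·row0 → [0,4,0,2]
  row3 -= 2·row0 → [0,-4,2,2]
  row2 -= -2·row1 → [0,0,2,2]
  row3 -= 2·row1 → [0,0,0,2]
  row3 -= 0·row2 → [0,0,0,2]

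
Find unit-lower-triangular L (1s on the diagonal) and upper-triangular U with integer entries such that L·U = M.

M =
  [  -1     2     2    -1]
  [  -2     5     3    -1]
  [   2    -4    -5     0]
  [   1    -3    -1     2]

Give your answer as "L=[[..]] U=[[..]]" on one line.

  row1 -= 2·row0 → [0,1,-1,1]
  row2 -= -2·row0 → [0,0,-1,-2]
  row3 -= -1·row0 → [0,-1,1,1]
  row2 -= 0·row1 → [0,0,-1,-2]
  row3 -= -1·row1 → [0,0,0,2]
  row3 -= 0·row2 → [0,0,0,2]

L=[[1,0,0,0],[2,1,0,0],[-2,0,1,0],[-1,-1,0,1]] U=[[-1,2,2,-1],[0,1,-1,1],[0,0,-1,-2],[0,0,0,2]]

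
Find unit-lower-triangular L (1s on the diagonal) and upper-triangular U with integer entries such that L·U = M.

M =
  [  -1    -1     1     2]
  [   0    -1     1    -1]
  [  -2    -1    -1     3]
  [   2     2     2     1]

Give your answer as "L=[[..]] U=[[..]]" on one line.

  r1 -= 0·r0 → [0,-1,1,-1]
  r2 -= 2·r0 → [0,1,-3,-1]
  r3 -= -2·r0 → [0,0,4,5]
  r2 -= -1·r1 → [0,0,-2,-2]
  r3 -= 0·r1 → [0,0,4,5]
  r3 -= -2·r2 → [0,0,0,1]

L=[[1,0,0,0],[0,1,0,0],[2,-1,1,0],[-2,0,-2,1]] U=[[-1,-1,1,2],[0,-1,1,-1],[0,0,-2,-2],[0,0,0,1]]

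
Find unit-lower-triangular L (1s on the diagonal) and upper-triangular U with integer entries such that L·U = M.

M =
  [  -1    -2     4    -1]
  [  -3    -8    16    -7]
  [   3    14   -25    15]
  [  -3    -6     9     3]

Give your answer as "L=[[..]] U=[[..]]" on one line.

  row1 -= 3·row0 → [0,-2,4,-4]
  row2 -= -3·row0 → [0,8,-13,12]
  row3 -= 3·row0 → [0,0,-3,6]
  row2 -= -4·row1 → [0,0,3,-4]
  row3 -= 0·row1 → [0,0,-3,6]
  row3 -= -1·row2 → [0,0,0,2]

L=[[1,0,0,0],[3,1,0,0],[-3,-4,1,0],[3,0,-1,1]] U=[[-1,-2,4,-1],[0,-2,4,-4],[0,0,3,-4],[0,0,0,2]]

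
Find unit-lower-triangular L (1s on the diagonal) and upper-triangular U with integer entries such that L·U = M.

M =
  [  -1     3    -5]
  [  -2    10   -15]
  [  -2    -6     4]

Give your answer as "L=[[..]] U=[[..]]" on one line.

  row1 -= 2·row0 → [0,4,-5]
  row2 -= 2·row0 → [0,-12,14]
  row2 -= -3·row1 → [0,0,-1]

L=[[1,0,0],[2,1,0],[2,-3,1]] U=[[-1,3,-5],[0,4,-5],[0,0,-1]]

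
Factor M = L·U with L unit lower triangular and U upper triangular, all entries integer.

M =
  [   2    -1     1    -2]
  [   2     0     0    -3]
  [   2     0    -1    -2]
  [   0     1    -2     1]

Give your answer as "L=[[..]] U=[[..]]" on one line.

L=[[1,0,0,0],[1,1,0,0],[1,1,1,0],[0,1,1,1]] U=[[2,-1,1,-2],[0,1,-1,-1],[0,0,-1,1],[0,0,0,1]]

  row1 -= 1·row0 → [0,1,-1,-1]
  row2 -= 1·row0 → [0,1,-2,0]
  row3 -= 0·row0 → [0,1,-2,1]
  row2 -= 1·row1 → [0,0,-1,1]
  row3 -= 1·row1 → [0,0,-1,2]
  row3 -= 1·row2 → [0,0,0,1]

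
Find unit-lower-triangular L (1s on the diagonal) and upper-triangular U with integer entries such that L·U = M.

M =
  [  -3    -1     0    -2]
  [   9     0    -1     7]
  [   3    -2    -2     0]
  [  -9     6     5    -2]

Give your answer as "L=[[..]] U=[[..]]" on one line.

L=[[1,0,0,0],[-3,1,0,0],[-1,1,1,0],[3,-3,-2,1]] U=[[-3,-1,0,-2],[0,-3,-1,1],[0,0,-1,-3],[0,0,0,1]]

  r1 -= -3·r0 → [0,-3,-1,1]
  r2 -= -1·r0 → [0,-3,-2,-2]
  r3 -= 3·r0 → [0,9,5,4]
  r2 -= 1·r1 → [0,0,-1,-3]
  r3 -= -3·r1 → [0,0,2,7]
  r3 -= -2·r2 → [0,0,0,1]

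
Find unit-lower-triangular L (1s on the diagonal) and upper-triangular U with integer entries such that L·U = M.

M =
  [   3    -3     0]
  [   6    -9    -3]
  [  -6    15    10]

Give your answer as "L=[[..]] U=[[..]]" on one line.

L=[[1,0,0],[2,1,0],[-2,-3,1]] U=[[3,-3,0],[0,-3,-3],[0,0,1]]

  r1 -= 2·r0 → [0,-3,-3]
  r2 -= -2·r0 → [0,9,10]
  r2 -= -3·r1 → [0,0,1]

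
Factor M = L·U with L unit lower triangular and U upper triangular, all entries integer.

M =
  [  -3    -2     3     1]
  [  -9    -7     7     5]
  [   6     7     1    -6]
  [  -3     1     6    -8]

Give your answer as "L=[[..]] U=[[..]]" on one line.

  R1 -= 3·R0 → [0,-1,-2,2]
  R2 -= -2·R0 → [0,3,7,-4]
  R3 -= 1·R0 → [0,3,3,-9]
  R2 -= -3·R1 → [0,0,1,2]
  R3 -= -3·R1 → [0,0,-3,-3]
  R3 -= -3·R2 → [0,0,0,3]

L=[[1,0,0,0],[3,1,0,0],[-2,-3,1,0],[1,-3,-3,1]] U=[[-3,-2,3,1],[0,-1,-2,2],[0,0,1,2],[0,0,0,3]]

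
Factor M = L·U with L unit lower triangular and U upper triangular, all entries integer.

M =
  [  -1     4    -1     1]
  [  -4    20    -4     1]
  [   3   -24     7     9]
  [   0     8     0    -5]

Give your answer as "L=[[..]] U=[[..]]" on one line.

L=[[1,0,0,0],[4,1,0,0],[-3,-3,1,0],[0,2,0,1]] U=[[-1,4,-1,1],[0,4,0,-3],[0,0,4,3],[0,0,0,1]]

  row1 -= 4·row0 → [0,4,0,-3]
  row2 -= -3·row0 → [0,-12,4,12]
  row3 -= 0·row0 → [0,8,0,-5]
  row2 -= -3·row1 → [0,0,4,3]
  row3 -= 2·row1 → [0,0,0,1]
  row3 -= 0·row2 → [0,0,0,1]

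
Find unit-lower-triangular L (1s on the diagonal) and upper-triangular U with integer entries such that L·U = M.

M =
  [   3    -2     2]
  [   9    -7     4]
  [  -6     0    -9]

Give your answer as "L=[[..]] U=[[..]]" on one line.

  R1 -= 3·R0 → [0,-1,-2]
  R2 -= -2·R0 → [0,-4,-5]
  R2 -= 4·R1 → [0,0,3]

L=[[1,0,0],[3,1,0],[-2,4,1]] U=[[3,-2,2],[0,-1,-2],[0,0,3]]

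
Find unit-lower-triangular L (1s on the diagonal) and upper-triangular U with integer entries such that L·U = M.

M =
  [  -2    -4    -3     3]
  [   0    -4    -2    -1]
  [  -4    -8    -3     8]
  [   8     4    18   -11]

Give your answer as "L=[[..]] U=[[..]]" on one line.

L=[[1,0,0,0],[0,1,0,0],[2,0,1,0],[-4,3,4,1]] U=[[-2,-4,-3,3],[0,-4,-2,-1],[0,0,3,2],[0,0,0,-4]]

  R1 -= 0·R0 → [0,-4,-2,-1]
  R2 -= 2·R0 → [0,0,3,2]
  R3 -= -4·R0 → [0,-12,6,1]
  R2 -= 0·R1 → [0,0,3,2]
  R3 -= 3·R1 → [0,0,12,4]
  R3 -= 4·R2 → [0,0,0,-4]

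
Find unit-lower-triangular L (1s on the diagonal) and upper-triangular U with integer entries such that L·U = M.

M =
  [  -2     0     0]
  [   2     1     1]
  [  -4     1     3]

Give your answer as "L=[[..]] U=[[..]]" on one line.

L=[[1,0,0],[-1,1,0],[2,1,1]] U=[[-2,0,0],[0,1,1],[0,0,2]]

  r1 -= -1·r0 → [0,1,1]
  r2 -= 2·r0 → [0,1,3]
  r2 -= 1·r1 → [0,0,2]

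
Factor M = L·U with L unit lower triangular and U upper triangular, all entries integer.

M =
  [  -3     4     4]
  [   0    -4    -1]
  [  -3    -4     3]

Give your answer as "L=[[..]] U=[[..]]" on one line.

  r1 -= 0·r0 → [0,-4,-1]
  r2 -= 1·r0 → [0,-8,-1]
  r2 -= 2·r1 → [0,0,1]

L=[[1,0,0],[0,1,0],[1,2,1]] U=[[-3,4,4],[0,-4,-1],[0,0,1]]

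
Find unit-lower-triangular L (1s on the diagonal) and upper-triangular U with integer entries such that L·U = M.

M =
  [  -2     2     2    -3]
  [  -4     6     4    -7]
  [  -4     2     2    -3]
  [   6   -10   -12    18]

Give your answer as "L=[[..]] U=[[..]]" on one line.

  R1 -= 2·R0 → [0,2,0,-1]
  R2 -= 2·R0 → [0,-2,-2,3]
  R3 -= -3·R0 → [0,-4,-6,9]
  R2 -= -1·R1 → [0,0,-2,2]
  R3 -= -2·R1 → [0,0,-6,7]
  R3 -= 3·R2 → [0,0,0,1]

L=[[1,0,0,0],[2,1,0,0],[2,-1,1,0],[-3,-2,3,1]] U=[[-2,2,2,-3],[0,2,0,-1],[0,0,-2,2],[0,0,0,1]]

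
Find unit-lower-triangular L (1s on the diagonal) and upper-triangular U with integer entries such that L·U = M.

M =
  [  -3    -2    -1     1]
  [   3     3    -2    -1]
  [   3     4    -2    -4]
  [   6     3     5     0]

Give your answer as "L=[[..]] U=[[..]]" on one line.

L=[[1,0,0,0],[-1,1,0,0],[-1,2,1,0],[-2,-1,0,1]] U=[[-3,-2,-1,1],[0,1,-3,0],[0,0,3,-3],[0,0,0,2]]

  R1 -= -1·R0 → [0,1,-3,0]
  R2 -= -1·R0 → [0,2,-3,-3]
  R3 -= -2·R0 → [0,-1,3,2]
  R2 -= 2·R1 → [0,0,3,-3]
  R3 -= -1·R1 → [0,0,0,2]
  R3 -= 0·R2 → [0,0,0,2]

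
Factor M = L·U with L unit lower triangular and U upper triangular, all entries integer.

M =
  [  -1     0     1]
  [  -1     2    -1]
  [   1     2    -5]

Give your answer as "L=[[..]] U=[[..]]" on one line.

  row1 -= 1·row0 → [0,2,-2]
  row2 -= -1·row0 → [0,2,-4]
  row2 -= 1·row1 → [0,0,-2]

L=[[1,0,0],[1,1,0],[-1,1,1]] U=[[-1,0,1],[0,2,-2],[0,0,-2]]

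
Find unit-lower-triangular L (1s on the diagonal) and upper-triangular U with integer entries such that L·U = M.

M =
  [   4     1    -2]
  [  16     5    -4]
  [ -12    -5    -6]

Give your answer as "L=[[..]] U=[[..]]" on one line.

L=[[1,0,0],[4,1,0],[-3,-2,1]] U=[[4,1,-2],[0,1,4],[0,0,-4]]

  r1 -= 4·r0 → [0,1,4]
  r2 -= -3·r0 → [0,-2,-12]
  r2 -= -2·r1 → [0,0,-4]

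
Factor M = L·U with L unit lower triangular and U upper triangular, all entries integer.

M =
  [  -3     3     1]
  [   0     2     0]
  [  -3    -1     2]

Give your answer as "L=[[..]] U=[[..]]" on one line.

L=[[1,0,0],[0,1,0],[1,-2,1]] U=[[-3,3,1],[0,2,0],[0,0,1]]

  row1 -= 0·row0 → [0,2,0]
  row2 -= 1·row0 → [0,-4,1]
  row2 -= -2·row1 → [0,0,1]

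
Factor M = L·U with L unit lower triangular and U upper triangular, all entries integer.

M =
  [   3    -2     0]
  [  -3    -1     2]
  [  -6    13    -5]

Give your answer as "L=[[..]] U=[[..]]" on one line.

L=[[1,0,0],[-1,1,0],[-2,-3,1]] U=[[3,-2,0],[0,-3,2],[0,0,1]]

  row1 -= -1·row0 → [0,-3,2]
  row2 -= -2·row0 → [0,9,-5]
  row2 -= -3·row1 → [0,0,1]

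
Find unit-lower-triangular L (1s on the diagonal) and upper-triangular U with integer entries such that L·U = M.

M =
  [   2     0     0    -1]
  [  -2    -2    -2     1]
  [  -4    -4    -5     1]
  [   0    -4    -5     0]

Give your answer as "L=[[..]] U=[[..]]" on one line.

  row1 -= -1·row0 → [0,-2,-2,0]
  row2 -= -2·row0 → [0,-4,-5,-1]
  row3 -= 0·row0 → [0,-4,-5,0]
  row2 -= 2·row1 → [0,0,-1,-1]
  row3 -= 2·row1 → [0,0,-1,0]
  row3 -= 1·row2 → [0,0,0,1]

L=[[1,0,0,0],[-1,1,0,0],[-2,2,1,0],[0,2,1,1]] U=[[2,0,0,-1],[0,-2,-2,0],[0,0,-1,-1],[0,0,0,1]]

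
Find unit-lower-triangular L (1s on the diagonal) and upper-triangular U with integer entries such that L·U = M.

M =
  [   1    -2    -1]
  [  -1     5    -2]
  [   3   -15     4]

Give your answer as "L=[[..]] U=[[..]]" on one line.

  r1 -= -1·r0 → [0,3,-3]
  r2 -= 3·r0 → [0,-9,7]
  r2 -= -3·r1 → [0,0,-2]

L=[[1,0,0],[-1,1,0],[3,-3,1]] U=[[1,-2,-1],[0,3,-3],[0,0,-2]]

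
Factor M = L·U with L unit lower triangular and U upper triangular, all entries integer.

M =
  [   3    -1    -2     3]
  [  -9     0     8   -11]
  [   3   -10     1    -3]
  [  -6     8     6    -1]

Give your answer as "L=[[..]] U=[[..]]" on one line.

  r1 -= -3·r0 → [0,-3,2,-2]
  r2 -= 1·r0 → [0,-9,3,-6]
  r3 -= -2·r0 → [0,6,2,5]
  r2 -= 3·r1 → [0,0,-3,0]
  r3 -= -2·r1 → [0,0,6,1]
  r3 -= -2·r2 → [0,0,0,1]

L=[[1,0,0,0],[-3,1,0,0],[1,3,1,0],[-2,-2,-2,1]] U=[[3,-1,-2,3],[0,-3,2,-2],[0,0,-3,0],[0,0,0,1]]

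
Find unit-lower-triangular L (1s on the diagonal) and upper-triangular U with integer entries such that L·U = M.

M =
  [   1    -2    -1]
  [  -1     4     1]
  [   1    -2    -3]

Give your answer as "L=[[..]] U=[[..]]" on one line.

  r1 -= -1·r0 → [0,2,0]
  r2 -= 1·r0 → [0,0,-2]
  r2 -= 0·r1 → [0,0,-2]

L=[[1,0,0],[-1,1,0],[1,0,1]] U=[[1,-2,-1],[0,2,0],[0,0,-2]]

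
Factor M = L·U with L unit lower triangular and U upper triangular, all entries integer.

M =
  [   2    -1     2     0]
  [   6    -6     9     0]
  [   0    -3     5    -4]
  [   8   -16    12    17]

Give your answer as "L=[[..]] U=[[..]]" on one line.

  r1 -= 3·r0 → [0,-3,3,0]
  r2 -= 0·r0 → [0,-3,5,-4]
  r3 -= 4·r0 → [0,-12,4,17]
  r2 -= 1·r1 → [0,0,2,-4]
  r3 -= 4·r1 → [0,0,-8,17]
  r3 -= -4·r2 → [0,0,0,1]

L=[[1,0,0,0],[3,1,0,0],[0,1,1,0],[4,4,-4,1]] U=[[2,-1,2,0],[0,-3,3,0],[0,0,2,-4],[0,0,0,1]]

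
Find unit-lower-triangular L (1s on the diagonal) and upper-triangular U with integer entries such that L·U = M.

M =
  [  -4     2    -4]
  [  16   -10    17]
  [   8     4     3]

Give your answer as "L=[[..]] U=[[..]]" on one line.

  r1 -= -4·r0 → [0,-2,1]
  r2 -= -2·r0 → [0,8,-5]
  r2 -= -4·r1 → [0,0,-1]

L=[[1,0,0],[-4,1,0],[-2,-4,1]] U=[[-4,2,-4],[0,-2,1],[0,0,-1]]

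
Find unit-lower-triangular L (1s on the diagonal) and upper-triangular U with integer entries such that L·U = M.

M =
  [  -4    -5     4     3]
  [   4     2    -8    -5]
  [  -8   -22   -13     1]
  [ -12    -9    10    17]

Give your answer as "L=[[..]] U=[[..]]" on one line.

L=[[1,0,0,0],[-1,1,0,0],[2,4,1,0],[3,-2,2,1]] U=[[-4,-5,4,3],[0,-3,-4,-2],[0,0,-5,3],[0,0,0,-2]]

  r1 -= -1·r0 → [0,-3,-4,-2]
  r2 -= 2·r0 → [0,-12,-21,-5]
  r3 -= 3·r0 → [0,6,-2,8]
  r2 -= 4·r1 → [0,0,-5,3]
  r3 -= -2·r1 → [0,0,-10,4]
  r3 -= 2·r2 → [0,0,0,-2]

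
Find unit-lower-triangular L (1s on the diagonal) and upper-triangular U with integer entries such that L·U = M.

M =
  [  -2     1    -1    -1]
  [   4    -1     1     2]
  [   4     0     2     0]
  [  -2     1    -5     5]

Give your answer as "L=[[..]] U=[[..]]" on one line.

  r1 -= -2·r0 → [0,1,-1,0]
  r2 -= -2·r0 → [0,2,0,-2]
  r3 -= 1·r0 → [0,0,-4,6]
  r2 -= 2·r1 → [0,0,2,-2]
  r3 -= 0·r1 → [0,0,-4,6]
  r3 -= -2·r2 → [0,0,0,2]

L=[[1,0,0,0],[-2,1,0,0],[-2,2,1,0],[1,0,-2,1]] U=[[-2,1,-1,-1],[0,1,-1,0],[0,0,2,-2],[0,0,0,2]]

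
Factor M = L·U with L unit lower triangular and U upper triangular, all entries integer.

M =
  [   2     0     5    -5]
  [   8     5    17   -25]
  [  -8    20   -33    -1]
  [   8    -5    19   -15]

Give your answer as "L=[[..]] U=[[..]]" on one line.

L=[[1,0,0,0],[4,1,0,0],[-4,4,1,0],[4,-1,4,1]] U=[[2,0,5,-5],[0,5,-3,-5],[0,0,-1,-1],[0,0,0,4]]

  r1 -= 4·r0 → [0,5,-3,-5]
  r2 -= -4·r0 → [0,20,-13,-21]
  r3 -= 4·r0 → [0,-5,-1,5]
  r2 -= 4·r1 → [0,0,-1,-1]
  r3 -= -1·r1 → [0,0,-4,0]
  r3 -= 4·r2 → [0,0,0,4]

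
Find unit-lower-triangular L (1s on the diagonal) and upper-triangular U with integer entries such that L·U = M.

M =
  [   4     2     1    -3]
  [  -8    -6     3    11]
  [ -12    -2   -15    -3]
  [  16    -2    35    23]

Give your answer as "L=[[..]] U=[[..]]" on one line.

L=[[1,0,0,0],[-2,1,0,0],[-3,-2,1,0],[4,5,-3,1]] U=[[4,2,1,-3],[0,-2,5,5],[0,0,-2,-2],[0,0,0,4]]

  R1 -= -2·R0 → [0,-2,5,5]
  R2 -= -3·R0 → [0,4,-12,-12]
  R3 -= 4·R0 → [0,-10,31,35]
  R2 -= -2·R1 → [0,0,-2,-2]
  R3 -= 5·R1 → [0,0,6,10]
  R3 -= -3·R2 → [0,0,0,4]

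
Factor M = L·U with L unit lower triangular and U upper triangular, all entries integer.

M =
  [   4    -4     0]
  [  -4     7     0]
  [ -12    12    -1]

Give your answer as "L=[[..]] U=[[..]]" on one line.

  r1 -= -1·r0 → [0,3,0]
  r2 -= -3·r0 → [0,0,-1]
  r2 -= 0·r1 → [0,0,-1]

L=[[1,0,0],[-1,1,0],[-3,0,1]] U=[[4,-4,0],[0,3,0],[0,0,-1]]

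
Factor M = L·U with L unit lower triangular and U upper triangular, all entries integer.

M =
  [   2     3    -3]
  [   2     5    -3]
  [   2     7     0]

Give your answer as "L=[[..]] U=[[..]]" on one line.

  R1 -= 1·R0 → [0,2,0]
  R2 -= 1·R0 → [0,4,3]
  R2 -= 2·R1 → [0,0,3]

L=[[1,0,0],[1,1,0],[1,2,1]] U=[[2,3,-3],[0,2,0],[0,0,3]]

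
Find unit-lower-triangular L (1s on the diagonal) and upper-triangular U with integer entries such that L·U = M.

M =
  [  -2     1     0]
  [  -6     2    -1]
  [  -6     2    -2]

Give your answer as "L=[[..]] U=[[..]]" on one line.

L=[[1,0,0],[3,1,0],[3,1,1]] U=[[-2,1,0],[0,-1,-1],[0,0,-1]]

  R1 -= 3·R0 → [0,-1,-1]
  R2 -= 3·R0 → [0,-1,-2]
  R2 -= 1·R1 → [0,0,-1]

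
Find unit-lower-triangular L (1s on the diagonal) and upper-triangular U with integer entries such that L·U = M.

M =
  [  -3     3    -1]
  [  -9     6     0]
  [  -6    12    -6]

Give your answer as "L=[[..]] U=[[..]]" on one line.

  r1 -= 3·r0 → [0,-3,3]
  r2 -= 2·r0 → [0,6,-4]
  r2 -= -2·r1 → [0,0,2]

L=[[1,0,0],[3,1,0],[2,-2,1]] U=[[-3,3,-1],[0,-3,3],[0,0,2]]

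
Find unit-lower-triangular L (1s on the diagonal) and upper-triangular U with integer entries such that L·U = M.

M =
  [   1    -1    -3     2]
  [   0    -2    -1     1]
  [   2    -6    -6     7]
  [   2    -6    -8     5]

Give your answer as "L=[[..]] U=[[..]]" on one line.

  R1 -= 0·R0 → [0,-2,-1,1]
  R2 -= 2·R0 → [0,-4,0,3]
  R3 -= 2·R0 → [0,-4,-2,1]
  R2 -= 2·R1 → [0,0,2,1]
  R3 -= 2·R1 → [0,0,0,-1]
  R3 -= 0·R2 → [0,0,0,-1]

L=[[1,0,0,0],[0,1,0,0],[2,2,1,0],[2,2,0,1]] U=[[1,-1,-3,2],[0,-2,-1,1],[0,0,2,1],[0,0,0,-1]]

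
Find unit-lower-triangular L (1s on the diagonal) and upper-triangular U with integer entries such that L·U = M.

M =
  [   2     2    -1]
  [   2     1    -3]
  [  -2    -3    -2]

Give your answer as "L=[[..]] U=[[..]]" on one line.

  R1 -= 1·R0 → [0,-1,-2]
  R2 -= -1·R0 → [0,-1,-3]
  R2 -= 1·R1 → [0,0,-1]

L=[[1,0,0],[1,1,0],[-1,1,1]] U=[[2,2,-1],[0,-1,-2],[0,0,-1]]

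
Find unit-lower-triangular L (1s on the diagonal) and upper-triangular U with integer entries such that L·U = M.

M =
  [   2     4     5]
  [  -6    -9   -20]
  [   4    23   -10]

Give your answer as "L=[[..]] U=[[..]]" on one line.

  R1 -= -3·R0 → [0,3,-5]
  R2 -= 2·R0 → [0,15,-20]
  R2 -= 5·R1 → [0,0,5]

L=[[1,0,0],[-3,1,0],[2,5,1]] U=[[2,4,5],[0,3,-5],[0,0,5]]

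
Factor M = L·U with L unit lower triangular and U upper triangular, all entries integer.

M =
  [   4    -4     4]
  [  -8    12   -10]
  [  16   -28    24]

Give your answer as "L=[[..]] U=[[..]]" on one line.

  R1 -= -2·R0 → [0,4,-2]
  R2 -= 4·R0 → [0,-12,8]
  R2 -= -3·R1 → [0,0,2]

L=[[1,0,0],[-2,1,0],[4,-3,1]] U=[[4,-4,4],[0,4,-2],[0,0,2]]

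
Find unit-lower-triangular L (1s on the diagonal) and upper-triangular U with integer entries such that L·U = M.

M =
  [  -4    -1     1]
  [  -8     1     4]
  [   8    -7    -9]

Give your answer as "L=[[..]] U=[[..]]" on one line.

  row1 -= 2·row0 → [0,3,2]
  row2 -= -2·row0 → [0,-9,-7]
  row2 -= -3·row1 → [0,0,-1]

L=[[1,0,0],[2,1,0],[-2,-3,1]] U=[[-4,-1,1],[0,3,2],[0,0,-1]]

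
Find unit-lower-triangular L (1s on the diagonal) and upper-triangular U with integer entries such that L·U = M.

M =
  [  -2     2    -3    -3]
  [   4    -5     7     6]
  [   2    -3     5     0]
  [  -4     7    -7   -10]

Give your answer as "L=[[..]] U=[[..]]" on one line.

  r1 -= -2·r0 → [0,-1,1,0]
  r2 -= -1·r0 → [0,-1,2,-3]
  r3 -= 2·r0 → [0,3,-1,-4]
  r2 -= 1·r1 → [0,0,1,-3]
  r3 -= -3·r1 → [0,0,2,-4]
  r3 -= 2·r2 → [0,0,0,2]

L=[[1,0,0,0],[-2,1,0,0],[-1,1,1,0],[2,-3,2,1]] U=[[-2,2,-3,-3],[0,-1,1,0],[0,0,1,-3],[0,0,0,2]]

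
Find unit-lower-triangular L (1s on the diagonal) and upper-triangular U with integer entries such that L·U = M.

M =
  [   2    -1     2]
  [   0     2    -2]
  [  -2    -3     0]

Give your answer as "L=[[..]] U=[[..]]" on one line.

L=[[1,0,0],[0,1,0],[-1,-2,1]] U=[[2,-1,2],[0,2,-2],[0,0,-2]]

  row1 -= 0·row0 → [0,2,-2]
  row2 -= -1·row0 → [0,-4,2]
  row2 -= -2·row1 → [0,0,-2]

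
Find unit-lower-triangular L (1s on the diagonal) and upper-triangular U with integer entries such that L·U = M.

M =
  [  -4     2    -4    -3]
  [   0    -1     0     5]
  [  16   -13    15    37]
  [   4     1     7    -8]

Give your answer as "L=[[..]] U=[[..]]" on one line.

L=[[1,0,0,0],[0,1,0,0],[-4,5,1,0],[-1,-3,-3,1]] U=[[-4,2,-4,-3],[0,-1,0,5],[0,0,-1,0],[0,0,0,4]]

  row1 -= 0·row0 → [0,-1,0,5]
  row2 -= -4·row0 → [0,-5,-1,25]
  row3 -= -1·row0 → [0,3,3,-11]
  row2 -= 5·row1 → [0,0,-1,0]
  row3 -= -3·row1 → [0,0,3,4]
  row3 -= -3·row2 → [0,0,0,4]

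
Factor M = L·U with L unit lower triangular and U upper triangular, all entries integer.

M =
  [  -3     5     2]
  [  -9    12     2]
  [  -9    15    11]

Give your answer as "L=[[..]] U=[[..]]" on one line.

L=[[1,0,0],[3,1,0],[3,0,1]] U=[[-3,5,2],[0,-3,-4],[0,0,5]]

  R1 -= 3·R0 → [0,-3,-4]
  R2 -= 3·R0 → [0,0,5]
  R2 -= 0·R1 → [0,0,5]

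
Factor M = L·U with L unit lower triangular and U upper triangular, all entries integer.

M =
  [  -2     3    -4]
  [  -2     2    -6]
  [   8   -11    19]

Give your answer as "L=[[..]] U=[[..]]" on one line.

  row1 -= 1·row0 → [0,-1,-2]
  row2 -= -4·row0 → [0,1,3]
  row2 -= -1·row1 → [0,0,1]

L=[[1,0,0],[1,1,0],[-4,-1,1]] U=[[-2,3,-4],[0,-1,-2],[0,0,1]]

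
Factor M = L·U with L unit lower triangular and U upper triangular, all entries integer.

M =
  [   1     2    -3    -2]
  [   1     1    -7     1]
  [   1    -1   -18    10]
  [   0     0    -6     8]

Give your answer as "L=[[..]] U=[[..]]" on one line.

L=[[1,0,0,0],[1,1,0,0],[1,3,1,0],[0,0,2,1]] U=[[1,2,-3,-2],[0,-1,-4,3],[0,0,-3,3],[0,0,0,2]]

  row1 -= 1·row0 → [0,-1,-4,3]
  row2 -= 1·row0 → [0,-3,-15,12]
  row3 -= 0·row0 → [0,0,-6,8]
  row2 -= 3·row1 → [0,0,-3,3]
  row3 -= 0·row1 → [0,0,-6,8]
  row3 -= 2·row2 → [0,0,0,2]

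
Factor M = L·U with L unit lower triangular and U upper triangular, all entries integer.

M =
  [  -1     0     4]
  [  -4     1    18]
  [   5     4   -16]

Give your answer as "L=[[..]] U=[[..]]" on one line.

L=[[1,0,0],[4,1,0],[-5,4,1]] U=[[-1,0,4],[0,1,2],[0,0,-4]]

  row1 -= 4·row0 → [0,1,2]
  row2 -= -5·row0 → [0,4,4]
  row2 -= 4·row1 → [0,0,-4]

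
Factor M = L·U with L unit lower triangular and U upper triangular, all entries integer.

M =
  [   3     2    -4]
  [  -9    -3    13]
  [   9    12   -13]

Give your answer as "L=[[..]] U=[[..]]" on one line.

L=[[1,0,0],[-3,1,0],[3,2,1]] U=[[3,2,-4],[0,3,1],[0,0,-3]]

  row1 -= -3·row0 → [0,3,1]
  row2 -= 3·row0 → [0,6,-1]
  row2 -= 2·row1 → [0,0,-3]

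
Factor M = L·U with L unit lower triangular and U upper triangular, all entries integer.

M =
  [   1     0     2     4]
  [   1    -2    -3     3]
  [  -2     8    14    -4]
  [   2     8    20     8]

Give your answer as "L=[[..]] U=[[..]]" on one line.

  row1 -= 1·row0 → [0,-2,-5,-1]
  row2 -= -2·row0 → [0,8,18,4]
  row3 -= 2·row0 → [0,8,16,0]
  row2 -= -4·row1 → [0,0,-2,0]
  row3 -= -4·row1 → [0,0,-4,-4]
  row3 -= 2·row2 → [0,0,0,-4]

L=[[1,0,0,0],[1,1,0,0],[-2,-4,1,0],[2,-4,2,1]] U=[[1,0,2,4],[0,-2,-5,-1],[0,0,-2,0],[0,0,0,-4]]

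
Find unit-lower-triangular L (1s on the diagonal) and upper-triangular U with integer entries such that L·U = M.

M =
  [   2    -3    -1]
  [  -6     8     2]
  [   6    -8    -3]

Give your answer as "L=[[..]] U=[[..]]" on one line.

  row1 -= -3·row0 → [0,-1,-1]
  row2 -= 3·row0 → [0,1,0]
  row2 -= -1·row1 → [0,0,-1]

L=[[1,0,0],[-3,1,0],[3,-1,1]] U=[[2,-3,-1],[0,-1,-1],[0,0,-1]]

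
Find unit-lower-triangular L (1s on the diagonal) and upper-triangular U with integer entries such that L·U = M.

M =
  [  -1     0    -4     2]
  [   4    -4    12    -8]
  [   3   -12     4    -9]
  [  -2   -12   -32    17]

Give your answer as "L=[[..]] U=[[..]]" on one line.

L=[[1,0,0,0],[-4,1,0,0],[-3,3,1,0],[2,3,-3,1]] U=[[-1,0,-4,2],[0,-4,-4,0],[0,0,4,-3],[0,0,0,4]]

  r1 -= -4·r0 → [0,-4,-4,0]
  r2 -= -3·r0 → [0,-12,-8,-3]
  r3 -= 2·r0 → [0,-12,-24,13]
  r2 -= 3·r1 → [0,0,4,-3]
  r3 -= 3·r1 → [0,0,-12,13]
  r3 -= -3·r2 → [0,0,0,4]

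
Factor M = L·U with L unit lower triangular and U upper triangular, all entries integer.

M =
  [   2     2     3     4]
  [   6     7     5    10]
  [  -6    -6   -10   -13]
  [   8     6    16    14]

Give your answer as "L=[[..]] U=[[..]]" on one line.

L=[[1,0,0,0],[3,1,0,0],[-3,0,1,0],[4,-2,4,1]] U=[[2,2,3,4],[0,1,-4,-2],[0,0,-1,-1],[0,0,0,-2]]

  R1 -= 3·R0 → [0,1,-4,-2]
  R2 -= -3·R0 → [0,0,-1,-1]
  R3 -= 4·R0 → [0,-2,4,-2]
  R2 -= 0·R1 → [0,0,-1,-1]
  R3 -= -2·R1 → [0,0,-4,-6]
  R3 -= 4·R2 → [0,0,0,-2]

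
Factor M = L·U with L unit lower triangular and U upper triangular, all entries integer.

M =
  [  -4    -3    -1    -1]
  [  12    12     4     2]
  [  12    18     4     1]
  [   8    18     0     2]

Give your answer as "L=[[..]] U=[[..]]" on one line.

  R1 -= -3·R0 → [0,3,1,-1]
  R2 -= -3·R0 → [0,9,1,-2]
  R3 -= -2·R0 → [0,12,-2,0]
  R2 -= 3·R1 → [0,0,-2,1]
  R3 -= 4·R1 → [0,0,-6,4]
  R3 -= 3·R2 → [0,0,0,1]

L=[[1,0,0,0],[-3,1,0,0],[-3,3,1,0],[-2,4,3,1]] U=[[-4,-3,-1,-1],[0,3,1,-1],[0,0,-2,1],[0,0,0,1]]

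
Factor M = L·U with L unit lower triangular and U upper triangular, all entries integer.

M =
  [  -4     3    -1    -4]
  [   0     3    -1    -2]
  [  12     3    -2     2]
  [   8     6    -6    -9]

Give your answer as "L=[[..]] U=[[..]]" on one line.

  r1 -= 0·r0 → [0,3,-1,-2]
  r2 -= -3·r0 → [0,12,-5,-10]
  r3 -= -2·r0 → [0,12,-8,-17]
  r2 -= 4·r1 → [0,0,-1,-2]
  r3 -= 4·r1 → [0,0,-4,-9]
  r3 -= 4·r2 → [0,0,0,-1]

L=[[1,0,0,0],[0,1,0,0],[-3,4,1,0],[-2,4,4,1]] U=[[-4,3,-1,-4],[0,3,-1,-2],[0,0,-1,-2],[0,0,0,-1]]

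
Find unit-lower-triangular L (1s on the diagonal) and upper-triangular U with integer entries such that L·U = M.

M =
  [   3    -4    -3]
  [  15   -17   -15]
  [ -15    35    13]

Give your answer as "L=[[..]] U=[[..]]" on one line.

L=[[1,0,0],[5,1,0],[-5,5,1]] U=[[3,-4,-3],[0,3,0],[0,0,-2]]

  row1 -= 5·row0 → [0,3,0]
  row2 -= -5·row0 → [0,15,-2]
  row2 -= 5·row1 → [0,0,-2]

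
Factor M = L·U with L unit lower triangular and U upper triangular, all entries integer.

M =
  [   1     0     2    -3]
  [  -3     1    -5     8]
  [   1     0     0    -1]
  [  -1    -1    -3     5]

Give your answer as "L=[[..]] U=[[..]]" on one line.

  row1 -= -3·row0 → [0,1,1,-1]
  row2 -= 1·row0 → [0,0,-2,2]
  row3 -= -1·row0 → [0,-1,-1,2]
  row2 -= 0·row1 → [0,0,-2,2]
  row3 -= -1·row1 → [0,0,0,1]
  row3 -= 0·row2 → [0,0,0,1]

L=[[1,0,0,0],[-3,1,0,0],[1,0,1,0],[-1,-1,0,1]] U=[[1,0,2,-3],[0,1,1,-1],[0,0,-2,2],[0,0,0,1]]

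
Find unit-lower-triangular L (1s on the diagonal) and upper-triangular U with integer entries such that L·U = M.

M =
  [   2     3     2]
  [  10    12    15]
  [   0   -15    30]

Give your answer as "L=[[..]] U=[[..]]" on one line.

  row1 -= 5·row0 → [0,-3,5]
  row2 -= 0·row0 → [0,-15,30]
  row2 -= 5·row1 → [0,0,5]

L=[[1,0,0],[5,1,0],[0,5,1]] U=[[2,3,2],[0,-3,5],[0,0,5]]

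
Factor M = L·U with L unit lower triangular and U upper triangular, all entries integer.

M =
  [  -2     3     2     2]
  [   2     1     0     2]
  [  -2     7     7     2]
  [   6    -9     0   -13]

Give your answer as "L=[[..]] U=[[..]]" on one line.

L=[[1,0,0,0],[-1,1,0,0],[1,1,1,0],[-3,0,2,1]] U=[[-2,3,2,2],[0,4,2,4],[0,0,3,-4],[0,0,0,1]]

  row1 -= -1·row0 → [0,4,2,4]
  row2 -= 1·row0 → [0,4,5,0]
  row3 -= -3·row0 → [0,0,6,-7]
  row2 -= 1·row1 → [0,0,3,-4]
  row3 -= 0·row1 → [0,0,6,-7]
  row3 -= 2·row2 → [0,0,0,1]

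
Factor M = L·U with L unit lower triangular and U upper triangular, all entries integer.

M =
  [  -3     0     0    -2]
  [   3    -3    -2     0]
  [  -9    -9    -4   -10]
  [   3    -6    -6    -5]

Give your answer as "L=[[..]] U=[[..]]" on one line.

L=[[1,0,0,0],[-1,1,0,0],[3,3,1,0],[-1,2,-1,1]] U=[[-3,0,0,-2],[0,-3,-2,-2],[0,0,2,2],[0,0,0,-1]]

  row1 -= -1·row0 → [0,-3,-2,-2]
  row2 -= 3·row0 → [0,-9,-4,-4]
  row3 -= -1·row0 → [0,-6,-6,-7]
  row2 -= 3·row1 → [0,0,2,2]
  row3 -= 2·row1 → [0,0,-2,-3]
  row3 -= -1·row2 → [0,0,0,-1]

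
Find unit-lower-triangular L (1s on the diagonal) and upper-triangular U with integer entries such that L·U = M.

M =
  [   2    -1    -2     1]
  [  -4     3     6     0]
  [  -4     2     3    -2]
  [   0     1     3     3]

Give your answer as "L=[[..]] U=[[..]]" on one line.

L=[[1,0,0,0],[-2,1,0,0],[-2,0,1,0],[0,1,-1,1]] U=[[2,-1,-2,1],[0,1,2,2],[0,0,-1,0],[0,0,0,1]]

  r1 -= -2·r0 → [0,1,2,2]
  r2 -= -2·r0 → [0,0,-1,0]
  r3 -= 0·r0 → [0,1,3,3]
  r2 -= 0·r1 → [0,0,-1,0]
  r3 -= 1·r1 → [0,0,1,1]
  r3 -= -1·r2 → [0,0,0,1]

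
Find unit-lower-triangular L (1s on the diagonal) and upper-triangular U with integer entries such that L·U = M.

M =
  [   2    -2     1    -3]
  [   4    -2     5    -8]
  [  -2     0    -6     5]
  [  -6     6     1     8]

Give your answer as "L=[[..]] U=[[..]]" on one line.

  row1 -= 2·row0 → [0,2,3,-2]
  row2 -= -1·row0 → [0,-2,-5,2]
  row3 -= -3·row0 → [0,0,4,-1]
  row2 -= -1·row1 → [0,0,-2,0]
  row3 -= 0·row1 → [0,0,4,-1]
  row3 -= -2·row2 → [0,0,0,-1]

L=[[1,0,0,0],[2,1,0,0],[-1,-1,1,0],[-3,0,-2,1]] U=[[2,-2,1,-3],[0,2,3,-2],[0,0,-2,0],[0,0,0,-1]]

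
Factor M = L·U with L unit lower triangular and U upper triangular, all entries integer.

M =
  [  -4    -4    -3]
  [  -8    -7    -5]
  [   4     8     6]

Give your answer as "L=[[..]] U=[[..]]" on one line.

L=[[1,0,0],[2,1,0],[-1,4,1]] U=[[-4,-4,-3],[0,1,1],[0,0,-1]]

  r1 -= 2·r0 → [0,1,1]
  r2 -= -1·r0 → [0,4,3]
  r2 -= 4·r1 → [0,0,-1]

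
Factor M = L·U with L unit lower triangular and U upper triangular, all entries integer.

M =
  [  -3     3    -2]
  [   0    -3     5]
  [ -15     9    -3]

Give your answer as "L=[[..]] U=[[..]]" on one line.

L=[[1,0,0],[0,1,0],[5,2,1]] U=[[-3,3,-2],[0,-3,5],[0,0,-3]]

  r1 -= 0·r0 → [0,-3,5]
  r2 -= 5·r0 → [0,-6,7]
  r2 -= 2·r1 → [0,0,-3]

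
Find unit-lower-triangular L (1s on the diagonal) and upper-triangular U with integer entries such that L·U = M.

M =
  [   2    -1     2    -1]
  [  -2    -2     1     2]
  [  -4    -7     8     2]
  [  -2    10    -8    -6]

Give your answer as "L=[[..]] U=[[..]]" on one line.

L=[[1,0,0,0],[-1,1,0,0],[-2,3,1,0],[-1,-3,1,1]] U=[[2,-1,2,-1],[0,-3,3,1],[0,0,3,-3],[0,0,0,-1]]

  r1 -= -1·r0 → [0,-3,3,1]
  r2 -= -2·r0 → [0,-9,12,0]
  r3 -= -1·r0 → [0,9,-6,-7]
  r2 -= 3·r1 → [0,0,3,-3]
  r3 -= -3·r1 → [0,0,3,-4]
  r3 -= 1·r2 → [0,0,0,-1]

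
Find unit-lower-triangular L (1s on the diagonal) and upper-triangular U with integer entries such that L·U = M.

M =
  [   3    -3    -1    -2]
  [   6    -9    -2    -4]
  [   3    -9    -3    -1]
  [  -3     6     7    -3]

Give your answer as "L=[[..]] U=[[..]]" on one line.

  R1 -= 2·R0 → [0,-3,0,0]
  R2 -= 1·R0 → [0,-6,-2,1]
  R3 -= -1·R0 → [0,3,6,-5]
  R2 -= 2·R1 → [0,0,-2,1]
  R3 -= -1·R1 → [0,0,6,-5]
  R3 -= -3·R2 → [0,0,0,-2]

L=[[1,0,0,0],[2,1,0,0],[1,2,1,0],[-1,-1,-3,1]] U=[[3,-3,-1,-2],[0,-3,0,0],[0,0,-2,1],[0,0,0,-2]]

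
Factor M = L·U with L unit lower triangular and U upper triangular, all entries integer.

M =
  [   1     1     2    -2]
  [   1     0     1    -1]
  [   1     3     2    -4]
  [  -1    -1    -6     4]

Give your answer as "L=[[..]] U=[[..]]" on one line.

  R1 -= 1·R0 → [0,-1,-1,1]
  R2 -= 1·R0 → [0,2,0,-2]
  R3 -= -1·R0 → [0,0,-4,2]
  R2 -= -2·R1 → [0,0,-2,0]
  R3 -= 0·R1 → [0,0,-4,2]
  R3 -= 2·R2 → [0,0,0,2]

L=[[1,0,0,0],[1,1,0,0],[1,-2,1,0],[-1,0,2,1]] U=[[1,1,2,-2],[0,-1,-1,1],[0,0,-2,0],[0,0,0,2]]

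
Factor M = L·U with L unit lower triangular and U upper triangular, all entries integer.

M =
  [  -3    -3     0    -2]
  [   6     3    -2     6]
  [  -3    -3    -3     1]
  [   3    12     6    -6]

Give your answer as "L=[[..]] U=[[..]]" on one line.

L=[[1,0,0,0],[-2,1,0,0],[1,0,1,0],[-1,-3,0,1]] U=[[-3,-3,0,-2],[0,-3,-2,2],[0,0,-3,3],[0,0,0,-2]]

  r1 -= -2·r0 → [0,-3,-2,2]
  r2 -= 1·r0 → [0,0,-3,3]
  r3 -= -1·r0 → [0,9,6,-8]
  r2 -= 0·r1 → [0,0,-3,3]
  r3 -= -3·r1 → [0,0,0,-2]
  r3 -= 0·r2 → [0,0,0,-2]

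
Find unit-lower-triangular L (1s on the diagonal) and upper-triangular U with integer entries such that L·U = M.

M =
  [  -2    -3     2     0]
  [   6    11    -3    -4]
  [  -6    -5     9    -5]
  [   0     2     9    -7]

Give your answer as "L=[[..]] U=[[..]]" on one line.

L=[[1,0,0,0],[-3,1,0,0],[3,2,1,0],[0,1,-2,1]] U=[[-2,-3,2,0],[0,2,3,-4],[0,0,-3,3],[0,0,0,3]]

  R1 -= -3·R0 → [0,2,3,-4]
  R2 -= 3·R0 → [0,4,3,-5]
  R3 -= 0·R0 → [0,2,9,-7]
  R2 -= 2·R1 → [0,0,-3,3]
  R3 -= 1·R1 → [0,0,6,-3]
  R3 -= -2·R2 → [0,0,0,3]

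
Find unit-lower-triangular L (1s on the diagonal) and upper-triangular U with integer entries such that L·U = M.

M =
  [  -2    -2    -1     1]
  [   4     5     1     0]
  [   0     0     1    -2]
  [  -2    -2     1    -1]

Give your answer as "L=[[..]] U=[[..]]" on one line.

  R1 -= -2·R0 → [0,1,-1,2]
  R2 -= 0·R0 → [0,0,1,-2]
  R3 -= 1·R0 → [0,0,2,-2]
  R2 -= 0·R1 → [0,0,1,-2]
  R3 -= 0·R1 → [0,0,2,-2]
  R3 -= 2·R2 → [0,0,0,2]

L=[[1,0,0,0],[-2,1,0,0],[0,0,1,0],[1,0,2,1]] U=[[-2,-2,-1,1],[0,1,-1,2],[0,0,1,-2],[0,0,0,2]]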